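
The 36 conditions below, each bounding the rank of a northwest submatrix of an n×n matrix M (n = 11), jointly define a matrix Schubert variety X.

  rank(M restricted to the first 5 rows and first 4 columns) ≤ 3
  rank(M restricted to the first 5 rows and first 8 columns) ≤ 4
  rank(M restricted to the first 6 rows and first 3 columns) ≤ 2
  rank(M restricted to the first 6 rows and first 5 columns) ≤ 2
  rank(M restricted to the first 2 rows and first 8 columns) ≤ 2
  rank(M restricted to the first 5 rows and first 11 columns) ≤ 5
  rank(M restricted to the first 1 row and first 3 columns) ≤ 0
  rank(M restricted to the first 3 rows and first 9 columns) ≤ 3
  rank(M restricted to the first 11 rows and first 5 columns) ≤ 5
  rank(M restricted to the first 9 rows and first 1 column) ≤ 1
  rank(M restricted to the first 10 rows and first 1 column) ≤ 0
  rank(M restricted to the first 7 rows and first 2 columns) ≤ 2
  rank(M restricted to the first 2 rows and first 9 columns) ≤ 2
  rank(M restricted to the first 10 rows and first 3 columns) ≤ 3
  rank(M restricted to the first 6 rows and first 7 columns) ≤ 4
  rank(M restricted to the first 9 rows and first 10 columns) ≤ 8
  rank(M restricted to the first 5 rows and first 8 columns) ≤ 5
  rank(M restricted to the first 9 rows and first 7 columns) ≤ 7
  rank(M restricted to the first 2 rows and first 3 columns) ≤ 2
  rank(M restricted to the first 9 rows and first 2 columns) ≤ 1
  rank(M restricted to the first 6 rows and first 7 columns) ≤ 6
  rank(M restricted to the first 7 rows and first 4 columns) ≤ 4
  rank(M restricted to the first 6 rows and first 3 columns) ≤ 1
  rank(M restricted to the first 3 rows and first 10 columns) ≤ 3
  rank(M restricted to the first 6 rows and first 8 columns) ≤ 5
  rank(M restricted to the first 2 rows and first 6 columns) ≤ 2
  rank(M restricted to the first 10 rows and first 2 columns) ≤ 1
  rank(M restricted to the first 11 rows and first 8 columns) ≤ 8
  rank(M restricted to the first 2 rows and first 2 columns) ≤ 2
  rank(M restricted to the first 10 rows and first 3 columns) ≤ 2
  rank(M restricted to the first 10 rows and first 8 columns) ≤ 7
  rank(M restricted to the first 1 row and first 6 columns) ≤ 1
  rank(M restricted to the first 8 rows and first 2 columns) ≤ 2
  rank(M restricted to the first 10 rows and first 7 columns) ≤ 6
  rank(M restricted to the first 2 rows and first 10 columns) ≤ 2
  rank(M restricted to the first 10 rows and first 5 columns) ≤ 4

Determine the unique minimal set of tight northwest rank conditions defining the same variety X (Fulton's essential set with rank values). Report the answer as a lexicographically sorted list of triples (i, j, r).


Recovering R(i,j) via the rank-extension bound from the 36 conditions:

  R[1]: 0  0  0  1  1  1  1  1  1  1  1
  R[2]: 0  1  1  2  2  2  2  2  2  2  2
  R[3]: 0  1  1  2  2  3  3  3  3  3  3
  R[4]: 0  1  1  2  2  3  4  4  4  4  4
  R[5]: 0  1  1  2  2  3  4  4  5  5  5
  R[6]: 0  1  1  2  2  3  4  5  6  6  6
  R[7]: 0  1  2  3  3  4  5  6  7  7  7
  R[8]: 0  1  2  3  4  5  6  7  8  8  8
  R[9]: 0  1  2  3  4  5  6  7  8  8  9
  R[10]: 0  1  2  3  4  5  6  7  8  9  10
  R[11]: 1  2  3  4  5  6  7  8  9  10  11

so w = (4, 2, 6, 7, 9, 8, 3, 5, 11, 10, 1).

ℓ(w)=22; the 6 essential cells (i,j,r):

[(1, 3, 0), (5, 8, 4), (6, 3, 1), (6, 5, 2), (9, 10, 8), (10, 1, 0)]


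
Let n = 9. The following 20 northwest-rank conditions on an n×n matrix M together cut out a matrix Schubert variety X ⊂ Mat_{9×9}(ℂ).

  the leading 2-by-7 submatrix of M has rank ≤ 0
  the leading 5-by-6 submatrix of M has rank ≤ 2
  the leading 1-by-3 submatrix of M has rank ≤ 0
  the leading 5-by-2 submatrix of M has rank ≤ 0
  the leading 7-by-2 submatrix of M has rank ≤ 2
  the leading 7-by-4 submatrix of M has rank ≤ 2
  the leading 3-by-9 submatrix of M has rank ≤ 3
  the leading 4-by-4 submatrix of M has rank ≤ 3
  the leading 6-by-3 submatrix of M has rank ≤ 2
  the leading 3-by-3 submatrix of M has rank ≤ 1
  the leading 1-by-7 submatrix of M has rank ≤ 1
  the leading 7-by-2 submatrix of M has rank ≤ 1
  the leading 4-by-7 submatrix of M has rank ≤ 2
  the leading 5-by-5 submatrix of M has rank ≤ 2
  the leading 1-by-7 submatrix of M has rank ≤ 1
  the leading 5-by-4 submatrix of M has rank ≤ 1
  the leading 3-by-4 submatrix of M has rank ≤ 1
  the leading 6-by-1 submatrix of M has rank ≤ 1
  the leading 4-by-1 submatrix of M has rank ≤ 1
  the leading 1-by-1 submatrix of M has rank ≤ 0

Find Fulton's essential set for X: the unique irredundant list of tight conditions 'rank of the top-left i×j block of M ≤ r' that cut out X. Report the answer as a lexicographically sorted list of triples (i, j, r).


Reconstructing r_w from the 20 given conditions:

  R[1]: 0  0  0  0  0  0  0  1  1
  R[2]: 0  0  0  0  0  0  0  1  2
  R[3]: 0  0  1  1  1  1  1  2  3
  R[4]: 0  0  1  1  2  2  2  3  4
  R[5]: 0  0  1  1  2  2  3  4  5
  R[6]: 1  1  2  2  3  3  4  5  6
  R[7]: 1  1  2  2  3  4  5  6  7
  R[8]: 1  2  3  3  4  5  6  7  8
  R[9]: 1  2  3  4  5  6  7  8  9

hence w(1..9) = (8, 9, 3, 5, 7, 1, 6, 2, 4).

6 SE-corners of the 25-cell Rothe diagram give Ess(w):

[(2, 7, 0), (5, 2, 0), (5, 4, 1), (5, 6, 2), (7, 2, 1), (7, 4, 2)]


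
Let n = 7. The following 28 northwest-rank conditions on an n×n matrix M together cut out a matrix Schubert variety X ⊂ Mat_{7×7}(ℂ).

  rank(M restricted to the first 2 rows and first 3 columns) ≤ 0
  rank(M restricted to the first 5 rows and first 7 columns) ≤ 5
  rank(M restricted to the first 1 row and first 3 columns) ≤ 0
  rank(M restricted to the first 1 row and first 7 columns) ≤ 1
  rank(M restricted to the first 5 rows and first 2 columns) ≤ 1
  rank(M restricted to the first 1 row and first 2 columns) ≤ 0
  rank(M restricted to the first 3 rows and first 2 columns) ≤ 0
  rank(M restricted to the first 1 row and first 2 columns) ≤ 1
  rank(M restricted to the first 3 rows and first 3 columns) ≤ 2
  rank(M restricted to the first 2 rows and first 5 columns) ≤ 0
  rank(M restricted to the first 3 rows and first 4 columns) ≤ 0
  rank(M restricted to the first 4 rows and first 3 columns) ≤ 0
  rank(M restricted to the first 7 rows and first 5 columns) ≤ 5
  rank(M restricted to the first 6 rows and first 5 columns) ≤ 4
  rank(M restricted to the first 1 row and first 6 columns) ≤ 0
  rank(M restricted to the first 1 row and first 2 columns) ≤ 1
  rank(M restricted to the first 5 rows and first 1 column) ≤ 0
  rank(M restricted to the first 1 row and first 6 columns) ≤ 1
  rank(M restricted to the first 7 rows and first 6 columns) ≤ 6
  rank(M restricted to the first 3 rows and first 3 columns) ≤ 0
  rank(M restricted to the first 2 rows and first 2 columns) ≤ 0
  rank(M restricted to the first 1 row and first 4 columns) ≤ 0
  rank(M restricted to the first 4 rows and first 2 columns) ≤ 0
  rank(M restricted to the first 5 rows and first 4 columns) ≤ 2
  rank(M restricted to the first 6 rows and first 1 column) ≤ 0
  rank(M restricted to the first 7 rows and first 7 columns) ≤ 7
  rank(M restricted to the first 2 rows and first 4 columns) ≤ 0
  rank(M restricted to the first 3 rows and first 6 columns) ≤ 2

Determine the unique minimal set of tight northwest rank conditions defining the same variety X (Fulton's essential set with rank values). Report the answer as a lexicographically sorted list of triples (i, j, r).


Propagating the 28 rank bounds to every northwest block:

  row 1: 0  0  0  0  0  0  1
  row 2: 0  0  0  0  0  1  2
  row 3: 0  0  0  0  1  2  3
  row 4: 0  0  0  1  2  3  4
  row 5: 0  1  1  2  3  4  5
  row 6: 0  1  2  3  4  5  6
  row 7: 1  2  3  4  5  6  7

hence w(1..7) = (7, 6, 5, 4, 2, 3, 1).

Rothe diagram D(w) (20 cells), 5 SE-corners (essential conditions):

[(1, 6, 0), (2, 5, 0), (3, 4, 0), (4, 3, 0), (6, 1, 0)]


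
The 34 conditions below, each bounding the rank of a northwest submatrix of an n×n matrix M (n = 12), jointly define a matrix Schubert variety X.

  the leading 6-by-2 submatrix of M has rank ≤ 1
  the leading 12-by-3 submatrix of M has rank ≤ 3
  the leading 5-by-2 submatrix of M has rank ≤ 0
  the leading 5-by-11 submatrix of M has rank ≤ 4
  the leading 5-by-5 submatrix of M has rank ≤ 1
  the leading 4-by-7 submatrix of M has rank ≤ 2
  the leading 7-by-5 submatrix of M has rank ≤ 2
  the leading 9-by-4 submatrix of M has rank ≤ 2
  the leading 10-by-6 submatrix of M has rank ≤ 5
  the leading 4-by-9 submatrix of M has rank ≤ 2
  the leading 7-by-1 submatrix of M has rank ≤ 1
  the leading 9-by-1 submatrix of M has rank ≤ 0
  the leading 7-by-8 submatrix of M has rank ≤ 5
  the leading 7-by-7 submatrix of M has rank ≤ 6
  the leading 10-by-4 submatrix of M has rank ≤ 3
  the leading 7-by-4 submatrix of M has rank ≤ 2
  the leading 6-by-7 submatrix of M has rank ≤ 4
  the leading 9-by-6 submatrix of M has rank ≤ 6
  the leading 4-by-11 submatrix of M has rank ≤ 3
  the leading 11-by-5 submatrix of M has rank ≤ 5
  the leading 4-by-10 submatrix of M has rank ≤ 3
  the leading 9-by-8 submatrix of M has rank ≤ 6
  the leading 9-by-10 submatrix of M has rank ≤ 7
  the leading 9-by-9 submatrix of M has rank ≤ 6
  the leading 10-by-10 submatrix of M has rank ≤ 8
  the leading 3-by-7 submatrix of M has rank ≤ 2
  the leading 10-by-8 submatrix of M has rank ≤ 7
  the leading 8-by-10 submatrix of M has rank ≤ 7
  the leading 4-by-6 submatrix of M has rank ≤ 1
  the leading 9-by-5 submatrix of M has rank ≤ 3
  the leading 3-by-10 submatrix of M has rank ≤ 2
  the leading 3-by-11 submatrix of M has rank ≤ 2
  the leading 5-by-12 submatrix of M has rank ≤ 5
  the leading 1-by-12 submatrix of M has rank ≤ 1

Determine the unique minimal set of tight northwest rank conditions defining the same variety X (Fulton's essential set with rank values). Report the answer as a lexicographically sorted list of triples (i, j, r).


Propagating the 34 rank bounds to every northwest block:

  R[1]: 0 | 0 | 1 | 1 | 1 | 1 | 1 | 1 | 1 | 1 | 1 | 1
  R[2]: 0 | 0 | 1 | 1 | 1 | 1 | 2 | 2 | 2 | 2 | 2 | 2
  R[3]: 0 | 0 | 1 | 1 | 1 | 1 | 2 | 2 | 2 | 2 | 2 | 3
  R[4]: 0 | 0 | 1 | 1 | 1 | 1 | 2 | 2 | 2 | 3 | 3 | 4
  R[5]: 0 | 0 | 1 | 1 | 1 | 2 | 3 | 3 | 3 | 4 | 4 | 5
  R[6]: 0 | 1 | 2 | 2 | 2 | 3 | 4 | 4 | 4 | 5 | 5 | 6
  R[7]: 0 | 1 | 2 | 2 | 2 | 3 | 4 | 5 | 5 | 6 | 6 | 7
  R[8]: 0 | 1 | 2 | 2 | 3 | 4 | 5 | 6 | 6 | 7 | 7 | 8
  R[9]: 0 | 1 | 2 | 2 | 3 | 4 | 5 | 6 | 6 | 7 | 8 | 9
  R[10]: 1 | 2 | 3 | 3 | 4 | 5 | 6 | 7 | 7 | 8 | 9 | 10
  R[11]: 1 | 2 | 3 | 4 | 5 | 6 | 7 | 8 | 8 | 9 | 10 | 11
  R[12]: 1 | 2 | 3 | 4 | 5 | 6 | 7 | 8 | 9 | 10 | 11 | 12

reading off 1-entries of Δ²R: w = (3, 7, 12, 10, 6, 2, 8, 5, 11, 1, 4, 9).

Fulton essential set (9 of the 36 Rothe cells):

[(3, 11, 2), (4, 6, 1), (4, 9, 2), (5, 2, 0), (5, 5, 1), (7, 5, 2), (9, 1, 0), (9, 4, 2), (9, 9, 6)]


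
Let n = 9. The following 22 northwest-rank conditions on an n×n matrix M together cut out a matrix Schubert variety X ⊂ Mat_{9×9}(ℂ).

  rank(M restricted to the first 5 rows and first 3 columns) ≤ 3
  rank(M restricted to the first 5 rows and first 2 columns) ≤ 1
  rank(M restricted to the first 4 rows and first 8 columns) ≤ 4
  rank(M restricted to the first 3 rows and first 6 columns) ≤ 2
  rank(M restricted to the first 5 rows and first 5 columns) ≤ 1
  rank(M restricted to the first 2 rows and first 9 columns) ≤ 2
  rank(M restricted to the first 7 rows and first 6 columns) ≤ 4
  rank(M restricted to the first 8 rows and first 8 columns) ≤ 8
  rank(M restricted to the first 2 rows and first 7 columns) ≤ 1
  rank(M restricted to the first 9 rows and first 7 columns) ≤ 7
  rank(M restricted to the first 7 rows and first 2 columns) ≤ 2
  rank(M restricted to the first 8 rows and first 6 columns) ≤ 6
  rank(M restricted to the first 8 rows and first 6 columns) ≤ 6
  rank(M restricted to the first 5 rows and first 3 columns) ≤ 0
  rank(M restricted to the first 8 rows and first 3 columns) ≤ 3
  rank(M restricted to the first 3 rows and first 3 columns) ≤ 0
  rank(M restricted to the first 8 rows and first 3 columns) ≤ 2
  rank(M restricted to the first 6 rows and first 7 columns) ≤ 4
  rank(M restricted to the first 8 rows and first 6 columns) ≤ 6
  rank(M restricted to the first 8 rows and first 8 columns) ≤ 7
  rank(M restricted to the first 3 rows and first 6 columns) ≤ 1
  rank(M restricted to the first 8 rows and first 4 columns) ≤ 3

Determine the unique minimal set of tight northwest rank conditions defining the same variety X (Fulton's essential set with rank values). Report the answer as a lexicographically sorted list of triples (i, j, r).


Propagating the 22 rank bounds to every northwest block:

  0 | 0 | 0 | 1 | 1 | 1 | 1 | 1 | 1
  0 | 0 | 0 | 1 | 1 | 1 | 1 | 2 | 2
  0 | 0 | 0 | 1 | 1 | 1 | 2 | 3 | 3
  0 | 0 | 0 | 1 | 1 | 2 | 3 | 4 | 4
  0 | 0 | 0 | 1 | 1 | 2 | 3 | 4 | 5
  1 | 1 | 1 | 2 | 2 | 3 | 4 | 5 | 6
  1 | 2 | 2 | 3 | 3 | 4 | 5 | 6 | 7
  1 | 2 | 2 | 3 | 4 | 5 | 6 | 7 | 8
  1 | 2 | 3 | 4 | 5 | 6 | 7 | 8 | 9

reading off 1-entries of Δ²R: w = (4, 8, 7, 6, 9, 1, 2, 5, 3).

5 SE-corners of the 23-cell Rothe diagram give Ess(w):

[(2, 7, 1), (3, 6, 1), (5, 3, 0), (5, 5, 1), (8, 3, 2)]


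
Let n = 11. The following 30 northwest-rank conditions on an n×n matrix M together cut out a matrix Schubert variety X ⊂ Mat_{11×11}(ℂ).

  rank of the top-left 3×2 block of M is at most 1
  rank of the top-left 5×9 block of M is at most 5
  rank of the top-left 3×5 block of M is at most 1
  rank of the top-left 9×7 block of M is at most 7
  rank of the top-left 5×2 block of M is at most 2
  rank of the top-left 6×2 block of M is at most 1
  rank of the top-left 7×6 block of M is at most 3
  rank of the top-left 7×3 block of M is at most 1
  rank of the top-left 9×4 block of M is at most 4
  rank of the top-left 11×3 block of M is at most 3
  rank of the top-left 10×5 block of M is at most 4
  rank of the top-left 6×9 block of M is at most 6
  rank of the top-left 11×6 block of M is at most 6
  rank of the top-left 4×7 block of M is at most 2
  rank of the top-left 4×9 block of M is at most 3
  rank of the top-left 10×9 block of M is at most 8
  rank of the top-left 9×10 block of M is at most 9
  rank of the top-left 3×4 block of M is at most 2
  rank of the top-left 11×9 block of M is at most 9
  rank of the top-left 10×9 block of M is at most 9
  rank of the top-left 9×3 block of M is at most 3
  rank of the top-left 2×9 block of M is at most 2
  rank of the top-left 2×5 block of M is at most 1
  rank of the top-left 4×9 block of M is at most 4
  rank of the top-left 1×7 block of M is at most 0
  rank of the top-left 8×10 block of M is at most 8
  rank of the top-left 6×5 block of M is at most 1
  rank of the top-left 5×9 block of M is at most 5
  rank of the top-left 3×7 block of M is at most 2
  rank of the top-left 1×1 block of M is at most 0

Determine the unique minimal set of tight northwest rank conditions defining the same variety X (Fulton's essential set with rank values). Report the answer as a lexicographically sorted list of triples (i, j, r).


Computing R[i][j] = min implied NW-rank bound (n=11, 30 conditions):

  i=1: 0, 0, 0, 0, 0, 0, 0, 1, 1, 1, 1
  i=2: 1, 1, 1, 1, 1, 1, 1, 2, 2, 2, 2
  i=3: 1, 1, 1, 1, 1, 2, 2, 3, 3, 3, 3
  i=4: 1, 1, 1, 1, 1, 2, 2, 3, 3, 4, 4
  i=5: 1, 1, 1, 1, 1, 2, 3, 4, 4, 5, 5
  i=6: 1, 1, 1, 1, 1, 2, 3, 4, 5, 6, 6
  i=7: 1, 1, 1, 2, 2, 3, 4, 5, 6, 7, 7
  i=8: 1, 2, 2, 3, 3, 4, 5, 6, 7, 8, 8
  i=9: 1, 2, 3, 4, 4, 5, 6, 7, 8, 9, 9
  i=10: 1, 2, 3, 4, 4, 5, 6, 7, 8, 9, 10
  i=11: 1, 2, 3, 4, 5, 6, 7, 8, 9, 10, 11

hence w(1..11) = (8, 1, 6, 10, 7, 9, 4, 2, 3, 11, 5).

Rothe diagram D(w) (28 cells), 6 SE-corners (essential conditions):

[(1, 7, 0), (4, 7, 2), (4, 9, 3), (6, 5, 1), (7, 3, 1), (10, 5, 4)]


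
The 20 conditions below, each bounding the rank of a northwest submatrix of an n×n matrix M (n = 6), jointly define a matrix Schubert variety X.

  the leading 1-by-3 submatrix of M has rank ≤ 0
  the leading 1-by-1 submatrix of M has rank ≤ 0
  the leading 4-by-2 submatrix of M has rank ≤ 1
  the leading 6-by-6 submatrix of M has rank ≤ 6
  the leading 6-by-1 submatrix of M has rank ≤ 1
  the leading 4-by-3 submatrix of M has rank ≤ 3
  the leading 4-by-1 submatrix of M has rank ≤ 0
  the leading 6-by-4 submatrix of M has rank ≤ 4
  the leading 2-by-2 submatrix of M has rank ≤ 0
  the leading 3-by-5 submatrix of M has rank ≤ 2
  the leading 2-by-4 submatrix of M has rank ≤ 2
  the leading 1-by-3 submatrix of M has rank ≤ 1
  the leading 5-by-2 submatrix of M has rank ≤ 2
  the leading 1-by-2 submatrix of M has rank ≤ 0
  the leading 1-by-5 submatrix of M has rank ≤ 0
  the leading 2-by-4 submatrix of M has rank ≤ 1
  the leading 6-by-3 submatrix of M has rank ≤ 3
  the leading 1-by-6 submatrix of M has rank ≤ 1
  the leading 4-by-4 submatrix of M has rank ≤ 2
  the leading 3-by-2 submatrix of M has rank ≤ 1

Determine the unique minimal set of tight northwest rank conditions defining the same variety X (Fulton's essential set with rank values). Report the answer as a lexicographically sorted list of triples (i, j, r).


Recovering R(i,j) via the rank-extension bound from the 20 conditions:

  i=1: 0 0 0 0 0 1
  i=2: 0 0 1 1 1 2
  i=3: 0 1 2 2 2 3
  i=4: 0 1 2 2 3 4
  i=5: 1 2 3 3 4 5
  i=6: 1 2 3 4 5 6

giving w = (6, 3, 2, 5, 1, 4) via Δ²R.

4 SE-corners of the 10-cell Rothe diagram give Ess(w):

[(1, 5, 0), (2, 2, 0), (4, 1, 0), (4, 4, 2)]


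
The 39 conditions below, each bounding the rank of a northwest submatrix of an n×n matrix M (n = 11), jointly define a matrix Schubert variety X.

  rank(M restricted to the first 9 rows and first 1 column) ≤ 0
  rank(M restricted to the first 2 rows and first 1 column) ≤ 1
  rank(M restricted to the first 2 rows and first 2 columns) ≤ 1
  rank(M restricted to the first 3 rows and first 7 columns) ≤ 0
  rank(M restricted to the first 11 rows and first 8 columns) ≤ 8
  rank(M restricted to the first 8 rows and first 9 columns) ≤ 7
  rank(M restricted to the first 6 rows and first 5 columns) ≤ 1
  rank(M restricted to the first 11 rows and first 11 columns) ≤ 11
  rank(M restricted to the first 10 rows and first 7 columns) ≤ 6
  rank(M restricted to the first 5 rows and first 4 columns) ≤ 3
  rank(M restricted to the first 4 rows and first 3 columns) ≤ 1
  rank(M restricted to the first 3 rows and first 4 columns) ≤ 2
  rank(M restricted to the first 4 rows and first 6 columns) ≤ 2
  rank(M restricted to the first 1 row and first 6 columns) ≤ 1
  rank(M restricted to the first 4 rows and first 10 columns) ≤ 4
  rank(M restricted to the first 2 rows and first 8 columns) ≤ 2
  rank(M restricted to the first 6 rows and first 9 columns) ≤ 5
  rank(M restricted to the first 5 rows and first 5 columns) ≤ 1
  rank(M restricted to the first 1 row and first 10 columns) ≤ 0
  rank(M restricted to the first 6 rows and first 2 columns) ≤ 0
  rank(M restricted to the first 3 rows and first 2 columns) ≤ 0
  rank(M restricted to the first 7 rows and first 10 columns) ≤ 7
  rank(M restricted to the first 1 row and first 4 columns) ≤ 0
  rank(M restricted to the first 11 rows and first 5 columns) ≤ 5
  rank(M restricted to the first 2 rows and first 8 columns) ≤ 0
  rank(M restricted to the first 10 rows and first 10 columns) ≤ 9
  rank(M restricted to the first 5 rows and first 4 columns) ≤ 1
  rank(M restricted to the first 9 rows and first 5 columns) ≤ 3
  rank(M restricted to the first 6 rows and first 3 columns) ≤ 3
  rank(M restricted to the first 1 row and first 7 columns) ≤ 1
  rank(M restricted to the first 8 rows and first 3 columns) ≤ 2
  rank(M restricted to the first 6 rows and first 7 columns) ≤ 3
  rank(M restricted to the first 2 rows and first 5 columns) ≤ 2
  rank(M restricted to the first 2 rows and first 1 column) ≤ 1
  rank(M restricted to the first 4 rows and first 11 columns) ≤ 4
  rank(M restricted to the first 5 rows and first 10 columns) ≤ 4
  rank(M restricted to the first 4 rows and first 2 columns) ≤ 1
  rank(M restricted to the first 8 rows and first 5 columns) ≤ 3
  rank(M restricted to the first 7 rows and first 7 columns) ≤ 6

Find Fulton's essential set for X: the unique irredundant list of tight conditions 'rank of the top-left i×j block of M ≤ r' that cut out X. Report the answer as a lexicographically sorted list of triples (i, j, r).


Propagating the 39 rank bounds to every northwest block:

  0  0  0  0  0  0  0  0  0  0  1
  0  0  0  0  0  0  0  0  1  1  2
  0  0  0  0  0  0  0  1  2  2  3
  0  0  1  1  1  1  1  2  3  3  4
  0  0  1  1  1  2  2  3  4  4  5
  0  0  1  1  1  2  3  4  5  5  6
  0  1  2  2  2  3  4  5  6  6  7
  0  1  2  3  3  4  5  6  7  7  8
  0  1  2  3  3  4  5  6  7  8  9
  1  2  3  4  4  5  6  7  8  9  10
  1  2  3  4  5  6  7  8  9  10  11

reading off 1-entries of Δ²R: w = (11, 9, 8, 3, 6, 7, 2, 4, 10, 1, 5).

7 SE-corners of the 39-cell Rothe diagram give Ess(w):

[(1, 10, 0), (2, 8, 0), (3, 7, 0), (6, 2, 0), (6, 5, 1), (9, 1, 0), (9, 5, 3)]


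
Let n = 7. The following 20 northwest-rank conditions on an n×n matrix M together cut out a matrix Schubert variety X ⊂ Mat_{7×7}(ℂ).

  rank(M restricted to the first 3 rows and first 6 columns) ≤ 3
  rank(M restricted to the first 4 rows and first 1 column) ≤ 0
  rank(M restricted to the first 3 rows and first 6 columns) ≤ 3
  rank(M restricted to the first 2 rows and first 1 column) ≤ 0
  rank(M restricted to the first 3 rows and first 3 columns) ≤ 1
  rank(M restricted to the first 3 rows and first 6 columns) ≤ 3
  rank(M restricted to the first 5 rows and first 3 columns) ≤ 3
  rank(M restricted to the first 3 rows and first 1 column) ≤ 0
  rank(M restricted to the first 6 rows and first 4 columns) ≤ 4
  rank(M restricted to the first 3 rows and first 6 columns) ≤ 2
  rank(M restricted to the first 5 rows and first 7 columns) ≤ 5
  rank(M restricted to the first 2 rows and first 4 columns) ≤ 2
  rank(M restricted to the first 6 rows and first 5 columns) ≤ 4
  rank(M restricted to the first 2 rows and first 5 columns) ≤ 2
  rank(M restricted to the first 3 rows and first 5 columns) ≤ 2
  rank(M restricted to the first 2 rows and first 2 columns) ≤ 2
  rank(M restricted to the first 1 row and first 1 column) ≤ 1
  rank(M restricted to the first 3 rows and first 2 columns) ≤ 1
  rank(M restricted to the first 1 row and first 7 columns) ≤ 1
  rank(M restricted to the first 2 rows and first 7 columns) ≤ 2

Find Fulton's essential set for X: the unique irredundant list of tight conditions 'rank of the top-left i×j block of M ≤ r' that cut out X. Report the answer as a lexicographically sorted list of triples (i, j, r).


Propagating the 20 rank bounds to every northwest block:

  0 | 1 | 1 | 1 | 1 | 1 | 1
  0 | 1 | 1 | 2 | 2 | 2 | 2
  0 | 1 | 1 | 2 | 2 | 2 | 3
  0 | 1 | 2 | 3 | 3 | 3 | 4
  1 | 2 | 3 | 4 | 4 | 4 | 5
  1 | 2 | 3 | 4 | 4 | 5 | 6
  1 | 2 | 3 | 4 | 5 | 6 | 7

the unique w with this rank table is (2, 4, 7, 3, 1, 6, 5).

|D(w)|=9, |Ess(w)|=4:

[(3, 3, 1), (3, 6, 2), (4, 1, 0), (6, 5, 4)]


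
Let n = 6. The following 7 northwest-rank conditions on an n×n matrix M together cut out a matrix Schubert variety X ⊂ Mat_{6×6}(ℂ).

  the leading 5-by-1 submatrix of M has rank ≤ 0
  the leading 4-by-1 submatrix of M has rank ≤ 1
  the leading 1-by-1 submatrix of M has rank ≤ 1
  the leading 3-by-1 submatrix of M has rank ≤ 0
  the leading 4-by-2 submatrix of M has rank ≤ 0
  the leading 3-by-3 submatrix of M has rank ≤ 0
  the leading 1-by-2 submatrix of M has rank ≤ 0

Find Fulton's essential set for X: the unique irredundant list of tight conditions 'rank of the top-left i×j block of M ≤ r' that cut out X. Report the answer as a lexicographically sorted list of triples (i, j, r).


Recovering R(i,j) via the rank-extension bound from the 7 conditions:

  i=1: 0  0  0  1  1  1
  i=2: 0  0  0  1  2  2
  i=3: 0  0  0  1  2  3
  i=4: 0  0  1  2  3  4
  i=5: 0  1  2  3  4  5
  i=6: 1  2  3  4  5  6

the unique w with this rank table is (4, 5, 6, 3, 2, 1).

3 SE-corners of the 12-cell Rothe diagram give Ess(w):

[(3, 3, 0), (4, 2, 0), (5, 1, 0)]


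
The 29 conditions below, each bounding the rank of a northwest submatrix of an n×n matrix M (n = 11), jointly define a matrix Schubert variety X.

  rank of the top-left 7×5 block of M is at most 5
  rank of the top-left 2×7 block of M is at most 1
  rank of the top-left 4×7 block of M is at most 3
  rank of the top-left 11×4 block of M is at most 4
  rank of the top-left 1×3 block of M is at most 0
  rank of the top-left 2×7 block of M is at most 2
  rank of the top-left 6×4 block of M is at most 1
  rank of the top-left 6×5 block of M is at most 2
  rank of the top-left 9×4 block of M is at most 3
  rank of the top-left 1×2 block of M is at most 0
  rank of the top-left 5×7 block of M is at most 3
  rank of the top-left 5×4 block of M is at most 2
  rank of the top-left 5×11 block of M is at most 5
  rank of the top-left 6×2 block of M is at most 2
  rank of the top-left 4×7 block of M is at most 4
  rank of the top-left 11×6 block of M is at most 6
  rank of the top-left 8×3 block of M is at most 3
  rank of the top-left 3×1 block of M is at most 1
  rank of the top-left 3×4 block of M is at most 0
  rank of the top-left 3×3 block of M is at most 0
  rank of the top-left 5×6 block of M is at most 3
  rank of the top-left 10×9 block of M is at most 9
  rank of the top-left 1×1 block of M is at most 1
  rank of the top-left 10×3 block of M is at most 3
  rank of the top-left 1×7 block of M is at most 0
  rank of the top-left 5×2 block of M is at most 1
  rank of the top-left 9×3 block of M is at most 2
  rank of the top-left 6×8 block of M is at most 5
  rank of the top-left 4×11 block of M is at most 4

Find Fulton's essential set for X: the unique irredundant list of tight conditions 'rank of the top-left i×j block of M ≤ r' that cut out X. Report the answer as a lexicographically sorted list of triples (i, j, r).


Rank table r_w(11×11) implied by the 29 constraints:

  R[1]: 0, 0, 0, 0, 0, 0, 0, 1, 1, 1, 1
  R[2]: 0, 0, 0, 0, 1, 1, 1, 2, 2, 2, 2
  R[3]: 0, 0, 0, 0, 1, 2, 2, 3, 3, 3, 3
  R[4]: 1, 1, 1, 1, 2, 3, 3, 4, 4, 4, 4
  R[5]: 1, 1, 1, 1, 2, 3, 3, 4, 5, 5, 5
  R[6]: 1, 1, 1, 1, 2, 3, 4, 5, 6, 6, 6
  R[7]: 1, 2, 2, 2, 3, 4, 5, 6, 7, 7, 7
  R[8]: 1, 2, 2, 3, 4, 5, 6, 7, 8, 8, 8
  R[9]: 1, 2, 2, 3, 4, 5, 6, 7, 8, 9, 9
  R[10]: 1, 2, 3, 4, 5, 6, 7, 8, 9, 10, 10
  R[11]: 1, 2, 3, 4, 5, 6, 7, 8, 9, 10, 11

the unique w with this rank table is (8, 5, 6, 1, 9, 7, 2, 4, 10, 3, 11).

D(w) has 24 cells with 5 SE-corners; essential set:

[(1, 7, 0), (3, 4, 0), (5, 7, 3), (6, 4, 1), (9, 3, 2)]


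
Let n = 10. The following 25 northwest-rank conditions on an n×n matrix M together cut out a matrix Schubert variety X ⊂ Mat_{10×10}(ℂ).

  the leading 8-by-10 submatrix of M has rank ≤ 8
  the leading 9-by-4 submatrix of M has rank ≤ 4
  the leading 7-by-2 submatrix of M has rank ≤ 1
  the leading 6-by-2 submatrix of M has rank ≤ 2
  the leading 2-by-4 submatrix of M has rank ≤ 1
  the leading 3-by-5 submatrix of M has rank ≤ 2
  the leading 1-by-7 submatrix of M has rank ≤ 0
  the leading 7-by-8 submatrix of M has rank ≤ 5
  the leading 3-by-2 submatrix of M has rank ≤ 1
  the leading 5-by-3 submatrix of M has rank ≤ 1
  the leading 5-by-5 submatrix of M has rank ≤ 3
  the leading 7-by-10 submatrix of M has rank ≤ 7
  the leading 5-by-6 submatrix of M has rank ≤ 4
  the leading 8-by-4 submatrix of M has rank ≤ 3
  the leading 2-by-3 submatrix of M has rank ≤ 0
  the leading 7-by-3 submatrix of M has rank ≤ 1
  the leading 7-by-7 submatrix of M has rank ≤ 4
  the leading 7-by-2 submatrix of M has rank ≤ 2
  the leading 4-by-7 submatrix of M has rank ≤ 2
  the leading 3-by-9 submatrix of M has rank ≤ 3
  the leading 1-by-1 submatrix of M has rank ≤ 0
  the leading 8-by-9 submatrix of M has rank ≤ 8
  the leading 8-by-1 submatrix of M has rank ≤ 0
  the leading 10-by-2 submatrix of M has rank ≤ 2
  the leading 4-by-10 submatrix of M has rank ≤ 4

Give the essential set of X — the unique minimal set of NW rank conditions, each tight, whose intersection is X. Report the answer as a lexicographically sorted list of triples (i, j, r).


The tightest implied rank at each (i,j), from the 25 conditions:

  R[1]: 0 | 0 | 0 | 0 | 0 | 0 | 0 | 1 | 1 | 1
  R[2]: 0 | 0 | 0 | 1 | 1 | 1 | 1 | 2 | 2 | 2
  R[3]: 0 | 1 | 1 | 2 | 2 | 2 | 2 | 3 | 3 | 3
  R[4]: 0 | 1 | 1 | 2 | 2 | 2 | 2 | 3 | 4 | 4
  R[5]: 0 | 1 | 1 | 2 | 3 | 3 | 3 | 4 | 5 | 5
  R[6]: 0 | 1 | 1 | 2 | 3 | 4 | 4 | 5 | 6 | 6
  R[7]: 0 | 1 | 1 | 2 | 3 | 4 | 4 | 5 | 6 | 7
  R[8]: 0 | 1 | 2 | 3 | 4 | 5 | 5 | 6 | 7 | 8
  R[9]: 1 | 2 | 3 | 4 | 5 | 6 | 6 | 7 | 8 | 9
  R[10]: 1 | 2 | 3 | 4 | 5 | 6 | 7 | 8 | 9 | 10

second differences of R give the permutation w = (8, 4, 2, 9, 5, 6, 10, 3, 1, 7).

|D(w)|=24, |Ess(w)|=6:

[(1, 7, 0), (2, 3, 0), (4, 7, 2), (7, 3, 1), (7, 7, 4), (8, 1, 0)]


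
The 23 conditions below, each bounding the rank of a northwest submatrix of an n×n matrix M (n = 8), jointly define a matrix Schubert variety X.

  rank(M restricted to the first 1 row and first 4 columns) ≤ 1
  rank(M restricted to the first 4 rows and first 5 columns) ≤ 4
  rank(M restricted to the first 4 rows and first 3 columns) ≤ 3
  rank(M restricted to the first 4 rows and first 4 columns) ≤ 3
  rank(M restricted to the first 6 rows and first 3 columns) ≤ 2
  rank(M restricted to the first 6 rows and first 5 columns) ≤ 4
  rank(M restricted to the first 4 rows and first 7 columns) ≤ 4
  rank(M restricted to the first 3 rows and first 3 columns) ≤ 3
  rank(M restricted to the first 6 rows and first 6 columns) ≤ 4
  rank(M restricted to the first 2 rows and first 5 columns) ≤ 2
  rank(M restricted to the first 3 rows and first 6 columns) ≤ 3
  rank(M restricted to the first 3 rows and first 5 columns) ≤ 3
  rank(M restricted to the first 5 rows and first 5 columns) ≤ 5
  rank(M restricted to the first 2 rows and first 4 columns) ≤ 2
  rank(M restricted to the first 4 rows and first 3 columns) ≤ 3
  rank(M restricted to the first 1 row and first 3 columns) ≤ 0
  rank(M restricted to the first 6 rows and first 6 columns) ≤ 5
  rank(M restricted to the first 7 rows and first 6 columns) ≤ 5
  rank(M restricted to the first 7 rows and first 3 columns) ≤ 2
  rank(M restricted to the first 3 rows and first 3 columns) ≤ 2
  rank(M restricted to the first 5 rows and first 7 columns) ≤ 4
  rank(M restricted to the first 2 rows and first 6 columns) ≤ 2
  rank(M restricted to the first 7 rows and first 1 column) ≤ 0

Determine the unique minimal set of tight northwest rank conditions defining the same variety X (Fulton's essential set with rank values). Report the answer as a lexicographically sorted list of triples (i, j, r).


Computing R[i][j] = min implied NW-rank bound (n=8, 23 conditions):

  R[1]: 0, 0, 0, 1, 1, 1, 1, 1
  R[2]: 0, 1, 1, 2, 2, 2, 2, 2
  R[3]: 0, 1, 2, 3, 3, 3, 3, 3
  R[4]: 0, 1, 2, 3, 4, 4, 4, 4
  R[5]: 0, 1, 2, 3, 4, 4, 4, 5
  R[6]: 0, 1, 2, 3, 4, 4, 5, 6
  R[7]: 0, 1, 2, 3, 4, 5, 6, 7
  R[8]: 1, 2, 3, 4, 5, 6, 7, 8

giving w = (4, 2, 3, 5, 8, 7, 6, 1) via Δ²R.

Rothe diagram D(w) (12 cells), 4 SE-corners (essential conditions):

[(1, 3, 0), (5, 7, 4), (6, 6, 4), (7, 1, 0)]


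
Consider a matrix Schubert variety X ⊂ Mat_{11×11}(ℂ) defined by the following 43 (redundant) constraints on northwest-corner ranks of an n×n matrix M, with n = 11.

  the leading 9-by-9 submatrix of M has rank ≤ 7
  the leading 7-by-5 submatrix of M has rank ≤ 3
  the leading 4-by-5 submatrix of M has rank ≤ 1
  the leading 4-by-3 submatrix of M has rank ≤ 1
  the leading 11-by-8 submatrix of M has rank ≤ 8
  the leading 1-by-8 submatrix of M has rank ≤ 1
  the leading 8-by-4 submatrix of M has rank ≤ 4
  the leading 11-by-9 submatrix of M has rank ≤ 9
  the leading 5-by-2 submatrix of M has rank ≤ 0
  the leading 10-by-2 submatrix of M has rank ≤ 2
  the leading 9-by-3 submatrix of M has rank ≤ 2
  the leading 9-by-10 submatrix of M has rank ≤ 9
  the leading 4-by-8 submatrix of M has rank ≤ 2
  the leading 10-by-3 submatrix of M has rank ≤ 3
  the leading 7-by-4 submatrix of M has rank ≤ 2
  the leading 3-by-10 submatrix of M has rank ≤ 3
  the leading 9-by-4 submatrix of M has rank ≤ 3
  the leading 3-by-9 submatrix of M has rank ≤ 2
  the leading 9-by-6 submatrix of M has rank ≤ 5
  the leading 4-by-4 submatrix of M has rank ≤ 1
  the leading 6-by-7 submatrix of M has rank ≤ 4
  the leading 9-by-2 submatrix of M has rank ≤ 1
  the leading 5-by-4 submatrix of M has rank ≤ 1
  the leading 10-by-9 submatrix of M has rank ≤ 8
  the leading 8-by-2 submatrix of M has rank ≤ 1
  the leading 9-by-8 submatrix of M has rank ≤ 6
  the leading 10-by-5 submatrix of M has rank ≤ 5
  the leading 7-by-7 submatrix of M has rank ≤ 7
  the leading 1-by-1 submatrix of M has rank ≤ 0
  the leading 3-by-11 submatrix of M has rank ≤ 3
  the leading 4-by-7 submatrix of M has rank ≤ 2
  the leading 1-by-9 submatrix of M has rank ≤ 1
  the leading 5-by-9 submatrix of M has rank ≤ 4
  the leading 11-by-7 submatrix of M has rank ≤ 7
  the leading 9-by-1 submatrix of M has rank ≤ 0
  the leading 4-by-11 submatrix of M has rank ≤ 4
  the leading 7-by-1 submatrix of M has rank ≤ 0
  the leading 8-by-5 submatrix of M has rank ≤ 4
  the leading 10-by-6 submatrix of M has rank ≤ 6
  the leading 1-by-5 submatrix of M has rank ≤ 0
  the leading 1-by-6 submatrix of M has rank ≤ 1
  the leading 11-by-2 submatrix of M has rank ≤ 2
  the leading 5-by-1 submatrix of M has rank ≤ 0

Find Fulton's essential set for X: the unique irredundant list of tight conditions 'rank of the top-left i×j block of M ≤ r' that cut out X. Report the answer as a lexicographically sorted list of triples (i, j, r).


Propagating the 43 rank bounds to every northwest block:

  R[1]: 0, 0, 0, 0, 0, 1, 1, 1, 1, 1, 1
  R[2]: 0, 0, 1, 1, 1, 2, 2, 2, 2, 2, 2
  R[3]: 0, 0, 1, 1, 1, 2, 2, 2, 2, 3, 3
  R[4]: 0, 0, 1, 1, 1, 2, 2, 2, 3, 4, 4
  R[5]: 0, 0, 1, 1, 2, 3, 3, 3, 4, 5, 5
  R[6]: 0, 1, 2, 2, 3, 4, 4, 4, 5, 6, 6
  R[7]: 0, 1, 2, 2, 3, 4, 5, 5, 6, 7, 7
  R[8]: 0, 1, 2, 3, 4, 5, 6, 6, 7, 8, 8
  R[9]: 0, 1, 2, 3, 4, 5, 6, 6, 7, 8, 9
  R[10]: 1, 2, 3, 4, 5, 6, 7, 7, 8, 9, 10
  R[11]: 1, 2, 3, 4, 5, 6, 7, 8, 9, 10, 11

second differences of R give the permutation w = (6, 3, 10, 9, 5, 2, 7, 4, 11, 1, 8).

D(w) has 29 cells with 9 SE-corners; essential set:

[(1, 5, 0), (3, 9, 2), (4, 5, 1), (4, 8, 2), (5, 2, 0), (5, 4, 1), (7, 4, 2), (9, 1, 0), (9, 8, 6)]


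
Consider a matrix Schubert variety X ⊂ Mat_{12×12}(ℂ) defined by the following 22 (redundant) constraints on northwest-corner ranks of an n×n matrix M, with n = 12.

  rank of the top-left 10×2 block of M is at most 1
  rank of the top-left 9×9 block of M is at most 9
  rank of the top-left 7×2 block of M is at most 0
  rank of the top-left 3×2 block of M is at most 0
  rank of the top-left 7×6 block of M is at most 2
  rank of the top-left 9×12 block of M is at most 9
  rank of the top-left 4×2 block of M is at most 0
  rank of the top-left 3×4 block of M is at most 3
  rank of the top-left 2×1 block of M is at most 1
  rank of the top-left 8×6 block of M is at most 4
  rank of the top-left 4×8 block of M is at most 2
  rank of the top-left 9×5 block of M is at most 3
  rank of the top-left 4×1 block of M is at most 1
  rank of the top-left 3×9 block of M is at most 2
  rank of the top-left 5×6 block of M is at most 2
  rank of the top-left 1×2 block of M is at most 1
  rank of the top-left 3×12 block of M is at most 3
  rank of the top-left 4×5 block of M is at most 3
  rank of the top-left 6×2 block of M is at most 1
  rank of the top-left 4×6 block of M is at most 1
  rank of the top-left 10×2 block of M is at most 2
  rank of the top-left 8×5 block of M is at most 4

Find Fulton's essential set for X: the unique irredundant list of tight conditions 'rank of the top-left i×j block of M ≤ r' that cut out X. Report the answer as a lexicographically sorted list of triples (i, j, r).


Rank table r_w(12×12) implied by the 22 constraints:

  R[1]: 0  0  1  1  1  1  1  1  1  1  1  1
  R[2]: 0  0  1  1  1  1  2  2  2  2  2  2
  R[3]: 0  0  1  1  1  1  2  2  2  3  3  3
  R[4]: 0  0  1  1  1  1  2  2  3  4  4  4
  R[5]: 0  0  1  2  2  2  3  3  4  5  5  5
  R[6]: 0  0  1  2  2  2  3  4  5  6  6  6
  R[7]: 0  0  1  2  2  2  3  4  5  6  7  7
  R[8]: 1  1  2  3  3  3  4  5  6  7  8  8
  R[9]: 1  1  2  3  3  4  5  6  7  8  9  9
  R[10]: 1  1  2  3  4  5  6  7  8  9  10  10
  R[11]: 1  2  3  4  5  6  7  8  9  10  11  11
  R[12]: 1  2  3  4  5  6  7  8  9  10  11  12

so w = (3, 7, 10, 9, 4, 8, 11, 1, 6, 5, 2, 12).

|D(w)|=33, |Ess(w)|=7:

[(3, 9, 2), (4, 6, 1), (4, 8, 2), (7, 2, 0), (7, 6, 2), (9, 5, 3), (10, 2, 1)]


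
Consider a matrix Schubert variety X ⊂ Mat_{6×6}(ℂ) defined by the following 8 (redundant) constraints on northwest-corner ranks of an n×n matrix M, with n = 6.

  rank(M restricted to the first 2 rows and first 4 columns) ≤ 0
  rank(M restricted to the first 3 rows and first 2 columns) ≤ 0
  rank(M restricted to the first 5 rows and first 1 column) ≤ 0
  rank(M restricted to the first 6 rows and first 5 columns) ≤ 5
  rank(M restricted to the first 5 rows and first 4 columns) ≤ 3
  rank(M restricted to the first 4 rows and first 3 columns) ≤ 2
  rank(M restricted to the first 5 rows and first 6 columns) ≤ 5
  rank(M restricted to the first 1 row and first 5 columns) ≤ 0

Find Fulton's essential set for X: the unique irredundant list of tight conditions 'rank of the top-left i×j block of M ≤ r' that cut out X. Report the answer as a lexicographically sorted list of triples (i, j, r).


Recovering R(i,j) via the rank-extension bound from the 8 conditions:

  i=1: 0, 0, 0, 0, 0, 1
  i=2: 0, 0, 0, 0, 1, 2
  i=3: 0, 0, 1, 1, 2, 3
  i=4: 0, 1, 2, 2, 3, 4
  i=5: 0, 1, 2, 3, 4, 5
  i=6: 1, 2, 3, 4, 5, 6

reading off 1-entries of Δ²R: w = (6, 5, 3, 2, 4, 1).

|D(w)|=13, |Ess(w)|=4:

[(1, 5, 0), (2, 4, 0), (3, 2, 0), (5, 1, 0)]


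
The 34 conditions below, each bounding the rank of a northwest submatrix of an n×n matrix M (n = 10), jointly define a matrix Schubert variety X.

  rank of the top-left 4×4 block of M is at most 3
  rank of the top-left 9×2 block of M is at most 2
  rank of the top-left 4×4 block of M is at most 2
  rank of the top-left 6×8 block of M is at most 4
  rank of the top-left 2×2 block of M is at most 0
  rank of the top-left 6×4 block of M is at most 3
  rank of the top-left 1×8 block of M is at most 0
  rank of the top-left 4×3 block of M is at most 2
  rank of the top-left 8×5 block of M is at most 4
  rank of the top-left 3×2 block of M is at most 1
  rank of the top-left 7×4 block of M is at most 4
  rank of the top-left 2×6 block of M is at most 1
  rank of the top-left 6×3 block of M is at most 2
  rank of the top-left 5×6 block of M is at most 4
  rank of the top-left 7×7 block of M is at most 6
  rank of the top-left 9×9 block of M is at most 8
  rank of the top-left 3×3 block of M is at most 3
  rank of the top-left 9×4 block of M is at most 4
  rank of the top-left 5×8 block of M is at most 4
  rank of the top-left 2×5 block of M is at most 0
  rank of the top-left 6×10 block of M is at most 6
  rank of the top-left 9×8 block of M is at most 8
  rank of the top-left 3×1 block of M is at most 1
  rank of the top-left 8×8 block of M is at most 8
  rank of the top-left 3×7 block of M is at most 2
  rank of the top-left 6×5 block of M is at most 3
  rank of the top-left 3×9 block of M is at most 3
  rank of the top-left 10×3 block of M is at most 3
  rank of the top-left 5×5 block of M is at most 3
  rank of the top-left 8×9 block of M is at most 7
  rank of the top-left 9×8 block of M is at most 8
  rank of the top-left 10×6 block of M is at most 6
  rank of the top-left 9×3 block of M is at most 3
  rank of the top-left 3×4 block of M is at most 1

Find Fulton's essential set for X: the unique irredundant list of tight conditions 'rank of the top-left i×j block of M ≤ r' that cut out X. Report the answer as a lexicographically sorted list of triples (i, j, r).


Reconstructing r_w from the 34 given conditions:

  0 | 0 | 0 | 0 | 0 | 0 | 0 | 0 | 1 | 1
  0 | 0 | 0 | 0 | 0 | 1 | 1 | 1 | 2 | 2
  1 | 1 | 1 | 1 | 1 | 2 | 2 | 2 | 3 | 3
  1 | 2 | 2 | 2 | 2 | 3 | 3 | 3 | 4 | 4
  1 | 2 | 2 | 3 | 3 | 4 | 4 | 4 | 5 | 5
  1 | 2 | 2 | 3 | 3 | 4 | 4 | 4 | 5 | 6
  1 | 2 | 3 | 4 | 4 | 5 | 5 | 5 | 6 | 7
  1 | 2 | 3 | 4 | 4 | 5 | 6 | 6 | 7 | 8
  1 | 2 | 3 | 4 | 5 | 6 | 7 | 7 | 8 | 9
  1 | 2 | 3 | 4 | 5 | 6 | 7 | 8 | 9 | 10

hence w(1..10) = (9, 6, 1, 2, 4, 10, 3, 7, 5, 8).

D(w) has 19 cells with 6 SE-corners; essential set:

[(1, 8, 0), (2, 5, 0), (6, 3, 2), (6, 5, 3), (6, 8, 4), (8, 5, 4)]
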